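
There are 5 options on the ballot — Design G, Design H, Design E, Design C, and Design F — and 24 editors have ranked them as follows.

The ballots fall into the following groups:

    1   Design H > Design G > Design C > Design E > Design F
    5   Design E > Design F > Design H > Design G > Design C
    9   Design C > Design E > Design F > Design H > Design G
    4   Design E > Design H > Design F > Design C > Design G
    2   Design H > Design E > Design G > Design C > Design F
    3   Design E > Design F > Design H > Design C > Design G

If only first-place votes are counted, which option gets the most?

First-place vote totals:
  Design G: 0
  Design H: 3
  Design E: 12
  Design C: 9
  Design F: 0
Design E has the most first-place votes.

Design E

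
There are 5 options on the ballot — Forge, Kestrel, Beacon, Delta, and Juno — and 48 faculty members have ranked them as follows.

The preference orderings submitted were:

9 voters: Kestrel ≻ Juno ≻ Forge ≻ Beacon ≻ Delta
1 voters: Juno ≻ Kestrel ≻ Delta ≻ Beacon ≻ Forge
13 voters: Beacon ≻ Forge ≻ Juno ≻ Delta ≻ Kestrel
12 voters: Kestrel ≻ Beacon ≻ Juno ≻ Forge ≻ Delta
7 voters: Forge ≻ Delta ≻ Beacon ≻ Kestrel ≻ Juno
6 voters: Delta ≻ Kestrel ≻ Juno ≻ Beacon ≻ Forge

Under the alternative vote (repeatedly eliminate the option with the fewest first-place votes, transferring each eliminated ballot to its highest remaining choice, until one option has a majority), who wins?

Kestrel

Round 1: Kestrel 21, Beacon 13, Forge 7, Delta 6, Juno 1. Juno has the fewest and is eliminated.
Round 2: Kestrel 22, Beacon 13, Forge 7, Delta 6. Delta has the fewest and is eliminated.
Round 3: Kestrel 28, Beacon 13, Forge 7. Kestrel has a majority.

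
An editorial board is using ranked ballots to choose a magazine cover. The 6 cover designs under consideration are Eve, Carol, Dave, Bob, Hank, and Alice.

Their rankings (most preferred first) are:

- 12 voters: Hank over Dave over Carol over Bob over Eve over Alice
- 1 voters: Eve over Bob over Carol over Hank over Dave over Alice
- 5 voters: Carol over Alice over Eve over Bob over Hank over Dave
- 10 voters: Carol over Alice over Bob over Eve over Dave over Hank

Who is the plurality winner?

Carol

First-place vote totals:
  Eve: 1
  Carol: 15
  Dave: 0
  Bob: 0
  Hank: 12
  Alice: 0
Carol has the most first-place votes.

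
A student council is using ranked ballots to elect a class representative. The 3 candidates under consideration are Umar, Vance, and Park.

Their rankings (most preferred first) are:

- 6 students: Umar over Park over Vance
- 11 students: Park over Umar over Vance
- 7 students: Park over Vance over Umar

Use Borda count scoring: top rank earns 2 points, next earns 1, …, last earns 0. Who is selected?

Park

Borda scores:
  Umar: 6·2 + 11·1 + 7·0 = 23
  Vance: 6·0 + 11·0 + 7·1 = 7
  Park: 6·1 + 11·2 + 7·2 = 42
Park has the highest total.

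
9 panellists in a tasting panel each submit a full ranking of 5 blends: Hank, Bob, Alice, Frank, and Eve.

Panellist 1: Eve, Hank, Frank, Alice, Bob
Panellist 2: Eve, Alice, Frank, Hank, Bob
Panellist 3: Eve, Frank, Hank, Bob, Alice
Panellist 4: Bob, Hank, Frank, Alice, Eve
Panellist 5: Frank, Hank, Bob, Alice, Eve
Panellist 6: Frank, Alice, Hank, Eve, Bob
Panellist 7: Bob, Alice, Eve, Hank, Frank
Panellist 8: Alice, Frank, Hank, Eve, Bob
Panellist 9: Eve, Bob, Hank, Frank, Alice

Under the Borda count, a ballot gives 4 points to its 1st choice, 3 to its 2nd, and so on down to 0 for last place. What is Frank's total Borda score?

21

Borda scores:
  Hank: 3 + 1 + 2 + 3 + 3 + 2 + 1 + 2 + 2 = 19
  Bob: 0 + 0 + 1 + 4 + 2 + 0 + 4 + 0 + 3 = 14
  Alice: 1 + 3 + 0 + 1 + 1 + 3 + 3 + 4 + 0 = 16
  Frank: 2 + 2 + 3 + 2 + 4 + 4 + 0 + 3 + 1 = 21
  Eve: 4 + 4 + 4 + 0 + 0 + 1 + 2 + 1 + 4 = 20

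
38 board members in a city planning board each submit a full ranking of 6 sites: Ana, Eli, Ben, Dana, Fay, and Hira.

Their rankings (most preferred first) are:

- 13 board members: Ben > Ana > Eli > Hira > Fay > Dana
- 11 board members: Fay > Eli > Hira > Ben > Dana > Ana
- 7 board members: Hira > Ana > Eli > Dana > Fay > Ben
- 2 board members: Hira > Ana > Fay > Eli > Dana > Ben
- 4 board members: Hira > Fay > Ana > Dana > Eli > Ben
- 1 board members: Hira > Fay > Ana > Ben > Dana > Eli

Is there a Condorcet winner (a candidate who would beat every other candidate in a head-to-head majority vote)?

Head-to-head results (38 voters total):
Ana vs Eli: Ana wins 27–11.
Ana vs Ben: Ben wins 24–14.
Ana vs Dana: Ana wins 27–11.
Ana vs Fay: Ana wins 22–16.
Ana vs Hira: Hira wins 25–13.
Eli vs Ben: Eli wins 24–14.
Eli vs Dana: Eli wins 33–5.
Eli vs Fay: Eli wins 20–18.
Eli vs Hira: Eli wins 24–14.
Ben vs Dana: Ben wins 25–13.
Ben vs Fay: Fay wins 25–13.
Ben vs Hira: Hira wins 25–13.
Dana vs Fay: Fay wins 31–7.
Dana vs Hira: Hira wins 38–0.
Fay vs Hira: Hira wins 27–11.
No candidate beats all others: Ana beats Eli beats Ben beats Ana, a majority cycle.

No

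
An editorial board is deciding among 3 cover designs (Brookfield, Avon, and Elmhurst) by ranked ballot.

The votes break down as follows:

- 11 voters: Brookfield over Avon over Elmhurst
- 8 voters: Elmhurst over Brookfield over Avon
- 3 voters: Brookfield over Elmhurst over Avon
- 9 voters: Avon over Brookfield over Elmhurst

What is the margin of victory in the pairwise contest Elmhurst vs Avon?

9

Ballots ranking Elmhurst above Avon: 8+3 = 11.
Ballots ranking Avon above Elmhurst: 11+9 = 20.
Avon wins 20–11, a margin of 9.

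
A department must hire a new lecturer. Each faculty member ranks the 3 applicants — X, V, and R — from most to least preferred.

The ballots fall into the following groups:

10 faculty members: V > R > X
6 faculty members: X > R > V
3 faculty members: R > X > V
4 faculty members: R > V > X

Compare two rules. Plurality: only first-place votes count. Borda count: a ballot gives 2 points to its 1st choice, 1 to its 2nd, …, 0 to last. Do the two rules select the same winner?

No

Plurality first-place counts: X 6, V 10, R 7 → V.
Borda totals: X 15, V 24, R 30 → R.
The two rules disagree: plurality picks V, Borda picks R.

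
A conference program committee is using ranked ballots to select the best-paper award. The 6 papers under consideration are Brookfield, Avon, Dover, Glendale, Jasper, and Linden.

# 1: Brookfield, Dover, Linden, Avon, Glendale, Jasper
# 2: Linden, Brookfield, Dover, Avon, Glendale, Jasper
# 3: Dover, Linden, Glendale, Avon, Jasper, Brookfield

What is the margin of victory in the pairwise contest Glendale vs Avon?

Ballots ranking Glendale above Avon: 1.
Ballots ranking Avon above Glendale: 2.
Avon wins 2–1, a margin of 1.

1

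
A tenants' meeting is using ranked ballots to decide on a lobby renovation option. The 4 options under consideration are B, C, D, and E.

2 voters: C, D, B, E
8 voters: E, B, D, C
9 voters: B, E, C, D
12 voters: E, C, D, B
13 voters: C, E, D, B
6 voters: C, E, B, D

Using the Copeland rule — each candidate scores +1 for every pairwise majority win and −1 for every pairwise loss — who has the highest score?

E

Pairwise results:
  B vs C: C wins 33–17.
  B vs D: D wins 27–23.
  B vs E: E wins 39–11.
  C vs D: C wins 42–8.
  C vs E: E wins 29–21.
  D vs E: E wins 48–2.
Copeland scores (wins − losses):
  B: 0 − 3 = -3
  C: 2 − 1 = 1
  D: 1 − 2 = -1
  E: 3 − 0 = 3
E has the best Copeland score.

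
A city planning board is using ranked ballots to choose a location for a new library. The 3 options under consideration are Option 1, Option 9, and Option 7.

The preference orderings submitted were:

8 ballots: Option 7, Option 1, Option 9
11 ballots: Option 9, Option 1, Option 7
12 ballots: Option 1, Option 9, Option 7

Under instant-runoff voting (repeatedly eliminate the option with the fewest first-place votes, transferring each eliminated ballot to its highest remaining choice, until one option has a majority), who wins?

Option 1

Round 1: Option 1 12, Option 9 11, Option 7 8. Option 7 has the fewest and is eliminated.
Round 2: Option 1 20, Option 9 11. Option 1 has a majority.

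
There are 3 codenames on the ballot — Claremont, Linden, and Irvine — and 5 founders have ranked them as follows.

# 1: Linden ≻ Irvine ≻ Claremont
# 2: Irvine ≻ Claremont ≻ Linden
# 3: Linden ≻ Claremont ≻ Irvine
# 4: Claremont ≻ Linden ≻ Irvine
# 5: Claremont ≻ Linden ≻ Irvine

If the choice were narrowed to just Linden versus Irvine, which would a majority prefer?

Ballots ranking Linden above Irvine: 4.
Ballots ranking Irvine above Linden: 1.
Linden wins the head-to-head, 4–1.

Linden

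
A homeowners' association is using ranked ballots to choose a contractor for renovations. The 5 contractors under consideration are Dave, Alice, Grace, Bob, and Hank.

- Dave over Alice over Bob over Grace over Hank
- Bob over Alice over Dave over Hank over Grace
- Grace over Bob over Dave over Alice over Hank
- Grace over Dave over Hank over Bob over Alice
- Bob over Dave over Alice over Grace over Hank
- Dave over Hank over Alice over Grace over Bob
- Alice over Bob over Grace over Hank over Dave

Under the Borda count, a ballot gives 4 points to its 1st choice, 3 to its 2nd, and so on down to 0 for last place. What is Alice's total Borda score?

Borda scores:
  Dave: 4 + 2 + 2 + 3 + 3 + 4 + 0 = 18
  Alice: 3 + 3 + 1 + 0 + 2 + 2 + 4 = 15
  Grace: 1 + 0 + 4 + 4 + 1 + 1 + 2 = 13
  Bob: 2 + 4 + 3 + 1 + 4 + 0 + 3 = 17
  Hank: 0 + 1 + 0 + 2 + 0 + 3 + 1 = 7

15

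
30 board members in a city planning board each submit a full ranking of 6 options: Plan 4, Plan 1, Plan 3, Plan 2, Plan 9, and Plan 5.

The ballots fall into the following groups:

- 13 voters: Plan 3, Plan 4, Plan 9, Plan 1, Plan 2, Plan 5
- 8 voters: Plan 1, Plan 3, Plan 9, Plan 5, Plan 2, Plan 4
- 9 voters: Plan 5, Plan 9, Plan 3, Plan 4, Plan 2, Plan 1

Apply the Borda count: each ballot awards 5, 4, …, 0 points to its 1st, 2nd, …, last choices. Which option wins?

Plan 3

Borda scores:
  Plan 4: 13·4 + 8·0 + 9·2 = 70
  Plan 1: 13·2 + 8·5 + 9·0 = 66
  Plan 3: 13·5 + 8·4 + 9·3 = 124
  Plan 2: 13·1 + 8·1 + 9·1 = 30
  Plan 9: 13·3 + 8·3 + 9·4 = 99
  Plan 5: 13·0 + 8·2 + 9·5 = 61
Plan 3 has the highest total.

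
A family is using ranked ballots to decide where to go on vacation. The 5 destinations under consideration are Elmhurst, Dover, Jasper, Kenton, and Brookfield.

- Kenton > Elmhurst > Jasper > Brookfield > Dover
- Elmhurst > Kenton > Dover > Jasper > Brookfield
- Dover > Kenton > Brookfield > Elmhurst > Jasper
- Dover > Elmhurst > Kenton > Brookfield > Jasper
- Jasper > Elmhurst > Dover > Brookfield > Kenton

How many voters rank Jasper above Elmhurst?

1

Ballots ranking Jasper above Elmhurst: 1.
Ballots ranking Elmhurst above Jasper: 4.
So 1 of 5 voters prefer Jasper to Elmhurst.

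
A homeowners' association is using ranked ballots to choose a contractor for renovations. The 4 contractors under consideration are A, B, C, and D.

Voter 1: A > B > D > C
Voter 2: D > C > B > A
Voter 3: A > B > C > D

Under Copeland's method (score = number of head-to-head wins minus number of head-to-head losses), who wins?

A

Pairwise results:
  A vs B: A wins 2–1.
  A vs C: A wins 2–1.
  A vs D: A wins 2–1.
  B vs C: B wins 2–1.
  B vs D: B wins 2–1.
  C vs D: D wins 2–1.
Copeland scores (wins − losses):
  A: 3 − 0 = 3
  B: 2 − 1 = 1
  C: 0 − 3 = -3
  D: 1 − 2 = -1
A has the best Copeland score.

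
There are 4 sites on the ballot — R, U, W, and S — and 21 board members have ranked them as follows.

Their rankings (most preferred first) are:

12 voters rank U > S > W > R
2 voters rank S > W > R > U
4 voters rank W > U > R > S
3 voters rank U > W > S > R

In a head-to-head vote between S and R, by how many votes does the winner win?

13

Ballots ranking S above R: 12+2+3 = 17.
Ballots ranking R above S: 4.
S wins 17–4, a margin of 13.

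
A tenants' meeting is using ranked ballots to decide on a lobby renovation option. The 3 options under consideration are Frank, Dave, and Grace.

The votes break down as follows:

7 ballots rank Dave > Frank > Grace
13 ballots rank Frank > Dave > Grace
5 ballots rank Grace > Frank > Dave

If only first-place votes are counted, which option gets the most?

Frank

First-place vote totals:
  Frank: 13
  Dave: 7
  Grace: 5
Frank has the most first-place votes.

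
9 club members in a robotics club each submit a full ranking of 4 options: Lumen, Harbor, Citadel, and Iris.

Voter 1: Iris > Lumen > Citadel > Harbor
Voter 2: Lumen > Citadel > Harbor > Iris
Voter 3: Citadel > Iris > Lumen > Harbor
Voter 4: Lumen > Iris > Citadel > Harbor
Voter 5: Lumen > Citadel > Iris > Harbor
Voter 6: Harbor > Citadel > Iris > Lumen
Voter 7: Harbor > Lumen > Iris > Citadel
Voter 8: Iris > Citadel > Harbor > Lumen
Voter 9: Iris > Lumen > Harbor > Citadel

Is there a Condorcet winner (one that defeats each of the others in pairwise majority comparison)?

Head-to-head results (9 voters total):
Lumen vs Harbor: Lumen wins 6–3.
Lumen vs Citadel: Lumen wins 6–3.
Lumen vs Iris: Iris wins 5–4.
Harbor vs Citadel: Citadel wins 6–3.
Harbor vs Iris: Iris wins 6–3.
Citadel vs Iris: Iris wins 5–4.
Iris beats each rival — Lumen (5–4), Harbor (6–3), Citadel (5–4) — so Iris is the Condorcet winner.

Yes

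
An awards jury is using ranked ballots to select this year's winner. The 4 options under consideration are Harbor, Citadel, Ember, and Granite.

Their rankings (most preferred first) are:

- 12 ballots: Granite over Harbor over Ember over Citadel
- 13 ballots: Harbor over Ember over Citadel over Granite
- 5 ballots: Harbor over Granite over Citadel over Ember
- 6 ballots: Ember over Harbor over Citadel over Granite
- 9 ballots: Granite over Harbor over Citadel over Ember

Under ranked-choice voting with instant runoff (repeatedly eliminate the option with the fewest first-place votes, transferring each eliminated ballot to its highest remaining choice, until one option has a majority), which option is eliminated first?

Round 1: Granite 21, Harbor 18, Ember 6, Citadel 0. Citadel has the fewest and is eliminated.
Round 2: Granite 21, Harbor 18, Ember 6. Ember has the fewest and is eliminated.
Round 3: Harbor 24, Granite 21. Harbor has a majority.

Citadel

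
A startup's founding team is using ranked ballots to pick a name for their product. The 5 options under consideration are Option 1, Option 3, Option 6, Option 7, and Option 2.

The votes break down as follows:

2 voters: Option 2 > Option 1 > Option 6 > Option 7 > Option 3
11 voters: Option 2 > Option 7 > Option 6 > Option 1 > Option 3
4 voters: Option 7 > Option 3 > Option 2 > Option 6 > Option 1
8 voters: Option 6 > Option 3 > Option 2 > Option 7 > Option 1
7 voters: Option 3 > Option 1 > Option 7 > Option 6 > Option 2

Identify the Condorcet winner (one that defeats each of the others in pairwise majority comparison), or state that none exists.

None — there is no Condorcet winner

Head-to-head results (32 voters total):
Option 1 vs Option 3: Option 3 wins 19–13.
Option 1 vs Option 6: Option 6 wins 23–9.
Option 1 vs Option 7: Option 7 wins 23–9.
Option 1 vs Option 2: Option 2 wins 25–7.
Option 3 vs Option 6: Option 6 wins 21–11.
Option 3 vs Option 7: Option 7 wins 17–15.
Option 3 vs Option 2: Option 3 wins 19–13.
Option 6 vs Option 7: Option 7 wins 22–10.
Option 6 vs Option 2: Option 2 wins 17–15.
Option 7 vs Option 2: Option 2 wins 21–11.
No candidate beats all others: Option 3 beats Option 2 beats Option 6 beats Option 3, a majority cycle.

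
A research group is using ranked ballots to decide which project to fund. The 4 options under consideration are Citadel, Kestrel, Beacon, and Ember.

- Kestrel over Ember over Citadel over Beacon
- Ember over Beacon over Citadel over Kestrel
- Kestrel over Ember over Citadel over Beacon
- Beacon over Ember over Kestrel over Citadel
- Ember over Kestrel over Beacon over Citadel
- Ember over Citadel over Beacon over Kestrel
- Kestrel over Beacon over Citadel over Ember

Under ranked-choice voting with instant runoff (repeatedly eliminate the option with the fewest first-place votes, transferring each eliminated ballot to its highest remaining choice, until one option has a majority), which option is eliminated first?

Citadel

Round 1: Kestrel 3, Ember 3, Beacon 1, Citadel 0. Citadel has the fewest and is eliminated.
Round 2: Kestrel 3, Ember 3, Beacon 1. Beacon has the fewest and is eliminated.
Round 3: Ember 4, Kestrel 3. Ember has a majority.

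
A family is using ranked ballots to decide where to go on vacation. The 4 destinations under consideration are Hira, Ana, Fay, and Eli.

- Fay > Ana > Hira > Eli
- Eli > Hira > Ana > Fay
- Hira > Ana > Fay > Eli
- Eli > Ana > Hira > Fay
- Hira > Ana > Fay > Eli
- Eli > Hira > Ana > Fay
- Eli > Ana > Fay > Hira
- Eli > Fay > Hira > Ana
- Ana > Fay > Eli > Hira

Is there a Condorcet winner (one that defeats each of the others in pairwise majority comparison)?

Yes

Head-to-head results (9 voters total):
Hira vs Ana: Hira wins 5–4.
Hira vs Fay: Hira wins 5–4.
Hira vs Eli: Eli wins 6–3.
Ana vs Fay: Ana wins 7–2.
Ana vs Eli: Eli wins 5–4.
Fay vs Eli: Eli wins 5–4.
Eli beats each rival — Hira (6–3), Ana (5–4), Fay (5–4) — so Eli is the Condorcet winner.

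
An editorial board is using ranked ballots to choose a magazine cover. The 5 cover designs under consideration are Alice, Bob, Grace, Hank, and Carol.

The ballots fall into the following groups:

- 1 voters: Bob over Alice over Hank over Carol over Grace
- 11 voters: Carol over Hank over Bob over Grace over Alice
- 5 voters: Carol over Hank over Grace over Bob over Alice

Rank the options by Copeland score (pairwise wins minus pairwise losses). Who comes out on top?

Pairwise results:
  Alice vs Bob: Bob wins 17–0.
  Alice vs Grace: Grace wins 16–1.
  Alice vs Hank: Hank wins 16–1.
  Alice vs Carol: Carol wins 16–1.
  Bob vs Grace: Bob wins 12–5.
  Bob vs Hank: Hank wins 16–1.
  Bob vs Carol: Carol wins 16–1.
  Grace vs Hank: Hank wins 17–0.
  Grace vs Carol: Carol wins 17–0.
  Hank vs Carol: Carol wins 16–1.
Copeland scores (wins − losses):
  Alice: 0 − 4 = -4
  Bob: 2 − 2 = 0
  Grace: 1 − 3 = -2
  Hank: 3 − 1 = 2
  Carol: 4 − 0 = 4
Carol has the best Copeland score.

Carol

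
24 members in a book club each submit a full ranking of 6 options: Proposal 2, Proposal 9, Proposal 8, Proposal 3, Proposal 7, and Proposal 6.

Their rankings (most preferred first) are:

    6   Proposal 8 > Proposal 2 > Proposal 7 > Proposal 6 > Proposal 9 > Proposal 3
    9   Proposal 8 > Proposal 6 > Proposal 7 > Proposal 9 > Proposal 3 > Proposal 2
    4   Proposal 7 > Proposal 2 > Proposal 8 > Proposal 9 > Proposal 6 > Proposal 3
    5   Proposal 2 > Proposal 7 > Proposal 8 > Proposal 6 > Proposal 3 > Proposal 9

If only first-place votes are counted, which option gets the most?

Proposal 8

First-place vote totals:
  Proposal 2: 5
  Proposal 9: 0
  Proposal 8: 15
  Proposal 3: 0
  Proposal 7: 4
  Proposal 6: 0
Proposal 8 has the most first-place votes.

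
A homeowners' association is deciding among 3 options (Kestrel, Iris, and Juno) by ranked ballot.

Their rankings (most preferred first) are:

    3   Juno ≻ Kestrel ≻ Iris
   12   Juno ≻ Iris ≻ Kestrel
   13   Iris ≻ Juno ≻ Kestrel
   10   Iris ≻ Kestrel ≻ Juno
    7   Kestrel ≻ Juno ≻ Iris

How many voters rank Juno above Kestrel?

28

Ballots ranking Juno above Kestrel: 3+12+13 = 28.
Ballots ranking Kestrel above Juno: 10+7 = 17.
So 28 of 45 voters prefer Juno to Kestrel.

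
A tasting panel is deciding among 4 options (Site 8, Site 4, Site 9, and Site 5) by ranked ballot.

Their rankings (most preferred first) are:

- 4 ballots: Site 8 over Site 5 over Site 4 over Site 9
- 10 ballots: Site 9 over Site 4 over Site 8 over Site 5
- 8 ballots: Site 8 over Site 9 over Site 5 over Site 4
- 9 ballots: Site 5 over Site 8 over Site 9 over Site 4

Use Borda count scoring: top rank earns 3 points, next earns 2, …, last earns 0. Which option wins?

Site 8

Borda scores:
  Site 8: 4·3 + 10·1 + 8·3 + 9·2 = 64
  Site 4: 4·1 + 10·2 + 8·0 + 9·0 = 24
  Site 9: 4·0 + 10·3 + 8·2 + 9·1 = 55
  Site 5: 4·2 + 10·0 + 8·1 + 9·3 = 43
Site 8 has the highest total.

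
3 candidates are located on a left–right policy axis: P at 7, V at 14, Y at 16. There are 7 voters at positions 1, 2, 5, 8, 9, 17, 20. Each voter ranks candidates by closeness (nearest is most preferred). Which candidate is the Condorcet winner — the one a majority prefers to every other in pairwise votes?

P

With single-peaked preferences on a line, the Condorcet winner is the candidate closest to the median voter.
The median voter (position 8) is closest to P at 7.
Check: P vs V — voters closer to P: 5 of 7.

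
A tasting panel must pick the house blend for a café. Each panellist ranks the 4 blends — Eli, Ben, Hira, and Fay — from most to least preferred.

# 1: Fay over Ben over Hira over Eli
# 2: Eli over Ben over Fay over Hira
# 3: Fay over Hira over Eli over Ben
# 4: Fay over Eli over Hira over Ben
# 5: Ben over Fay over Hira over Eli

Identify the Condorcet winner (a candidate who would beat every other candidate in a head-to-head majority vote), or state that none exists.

Head-to-head results (5 voters total):
Eli vs Ben: Eli wins 3–2.
Eli vs Hira: Hira wins 3–2.
Eli vs Fay: Fay wins 4–1.
Ben vs Hira: Ben wins 3–2.
Ben vs Fay: Fay wins 3–2.
Hira vs Fay: Fay wins 5–0.
Fay beats each rival — Eli (4–1), Ben (3–2), Hira (5–0) — so Fay is the Condorcet winner.

Fay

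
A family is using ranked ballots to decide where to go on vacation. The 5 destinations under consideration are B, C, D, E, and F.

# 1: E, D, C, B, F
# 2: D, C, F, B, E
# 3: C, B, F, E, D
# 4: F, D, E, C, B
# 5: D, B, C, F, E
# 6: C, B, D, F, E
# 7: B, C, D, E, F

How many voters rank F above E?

5

Ballots ranking F above E: 5.
Ballots ranking E above F: 2.
So 5 of 7 voters prefer F to E.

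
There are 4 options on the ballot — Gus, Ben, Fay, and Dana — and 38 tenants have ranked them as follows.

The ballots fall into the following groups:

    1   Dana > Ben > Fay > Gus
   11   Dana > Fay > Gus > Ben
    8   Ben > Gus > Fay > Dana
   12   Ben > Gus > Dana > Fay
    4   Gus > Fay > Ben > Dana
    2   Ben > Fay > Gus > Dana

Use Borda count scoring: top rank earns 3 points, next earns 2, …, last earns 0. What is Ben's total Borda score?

72

Borda scores:
  Gus: 0 + 11·1 + 8·2 + 12·2 + 4·3 + 2·1 = 65
  Ben: 2 + 11·0 + 8·3 + 12·3 + 4·1 + 2·3 = 72
  Fay: 1 + 11·2 + 8·1 + 12·0 + 4·2 + 2·2 = 43
  Dana: 3 + 11·3 + 8·0 + 12·1 + 4·0 + 2·0 = 48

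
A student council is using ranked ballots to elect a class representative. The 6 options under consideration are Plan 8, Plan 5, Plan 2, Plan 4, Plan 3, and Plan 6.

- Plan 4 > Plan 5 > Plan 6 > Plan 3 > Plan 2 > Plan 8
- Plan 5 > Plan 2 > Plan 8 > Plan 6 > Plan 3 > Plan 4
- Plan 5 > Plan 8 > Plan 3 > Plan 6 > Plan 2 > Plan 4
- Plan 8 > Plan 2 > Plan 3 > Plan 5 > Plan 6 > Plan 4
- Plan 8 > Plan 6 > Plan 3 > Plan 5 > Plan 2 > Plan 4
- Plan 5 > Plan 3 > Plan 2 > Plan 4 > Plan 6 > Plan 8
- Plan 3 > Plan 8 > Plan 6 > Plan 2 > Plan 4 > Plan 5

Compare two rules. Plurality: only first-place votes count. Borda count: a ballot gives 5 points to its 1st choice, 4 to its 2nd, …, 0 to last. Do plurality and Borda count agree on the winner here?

Plurality first-place counts: Plan 8 2, Plan 5 3, Plan 2 0, Plan 4 1, Plan 3 1, Plan 6 0 → Plan 5.
Borda totals: Plan 8 21, Plan 5 23, Plan 2 16, Plan 4 8, Plan 3 21, Plan 6 16 → Plan 5.
The two rules agree on Plan 5.

Yes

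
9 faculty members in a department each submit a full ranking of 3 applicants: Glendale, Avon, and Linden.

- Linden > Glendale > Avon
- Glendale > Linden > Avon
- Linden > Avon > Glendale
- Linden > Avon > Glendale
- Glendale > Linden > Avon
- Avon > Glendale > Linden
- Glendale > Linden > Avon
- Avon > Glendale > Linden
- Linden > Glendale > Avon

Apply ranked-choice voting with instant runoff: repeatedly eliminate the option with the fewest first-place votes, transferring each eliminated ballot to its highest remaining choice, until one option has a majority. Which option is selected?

Glendale

Round 1: Linden 4, Glendale 3, Avon 2. Avon has the fewest and is eliminated.
Round 2: Glendale 5, Linden 4. Glendale has a majority.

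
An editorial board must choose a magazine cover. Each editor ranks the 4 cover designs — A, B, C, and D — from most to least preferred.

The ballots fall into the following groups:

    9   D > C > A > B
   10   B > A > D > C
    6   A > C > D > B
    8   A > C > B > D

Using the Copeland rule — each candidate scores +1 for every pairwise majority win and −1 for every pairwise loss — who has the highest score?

A

Pairwise results:
  A vs B: A wins 23–10.
  A vs C: A wins 24–9.
  A vs D: A wins 24–9.
  B vs C: C wins 23–10.
  B vs D: B wins 18–15.
  C vs D: D wins 19–14.
Copeland scores (wins − losses):
  A: 3 − 0 = 3
  B: 1 − 2 = -1
  C: 1 − 2 = -1
  D: 1 − 2 = -1
A has the best Copeland score.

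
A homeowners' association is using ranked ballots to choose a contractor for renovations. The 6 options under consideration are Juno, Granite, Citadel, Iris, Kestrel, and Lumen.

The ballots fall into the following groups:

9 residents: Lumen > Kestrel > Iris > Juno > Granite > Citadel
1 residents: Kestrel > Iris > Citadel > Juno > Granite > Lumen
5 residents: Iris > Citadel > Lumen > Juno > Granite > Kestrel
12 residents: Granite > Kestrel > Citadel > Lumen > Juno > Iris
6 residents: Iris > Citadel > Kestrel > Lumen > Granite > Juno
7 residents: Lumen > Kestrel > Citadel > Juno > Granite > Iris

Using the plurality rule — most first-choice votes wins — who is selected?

Lumen

First-place vote totals:
  Juno: 0
  Granite: 12
  Citadel: 0
  Iris: 11
  Kestrel: 1
  Lumen: 16
Lumen has the most first-place votes.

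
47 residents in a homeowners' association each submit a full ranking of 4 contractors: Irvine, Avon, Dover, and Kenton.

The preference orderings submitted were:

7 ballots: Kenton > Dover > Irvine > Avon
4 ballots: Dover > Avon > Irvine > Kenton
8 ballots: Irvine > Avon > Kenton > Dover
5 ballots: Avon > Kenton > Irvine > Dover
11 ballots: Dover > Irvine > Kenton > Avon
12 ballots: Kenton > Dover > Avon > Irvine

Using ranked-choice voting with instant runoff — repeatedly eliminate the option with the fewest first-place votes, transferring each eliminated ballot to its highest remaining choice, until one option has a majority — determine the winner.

Kenton

Round 1: Kenton 19, Dover 15, Irvine 8, Avon 5. Avon has the fewest and is eliminated.
Round 2: Kenton 24, Dover 15, Irvine 8. Kenton has a majority.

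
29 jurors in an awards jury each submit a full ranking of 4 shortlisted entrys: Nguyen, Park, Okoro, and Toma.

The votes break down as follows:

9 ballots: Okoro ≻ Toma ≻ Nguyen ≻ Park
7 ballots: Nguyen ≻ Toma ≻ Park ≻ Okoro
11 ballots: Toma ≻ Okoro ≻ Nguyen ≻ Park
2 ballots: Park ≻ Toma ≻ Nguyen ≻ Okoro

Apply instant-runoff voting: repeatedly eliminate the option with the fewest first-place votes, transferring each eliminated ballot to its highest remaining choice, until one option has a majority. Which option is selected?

Toma

Round 1: Toma 11, Okoro 9, Nguyen 7, Park 2. Park has the fewest and is eliminated.
Round 2: Toma 13, Okoro 9, Nguyen 7. Nguyen has the fewest and is eliminated.
Round 3: Toma 20, Okoro 9. Toma has a majority.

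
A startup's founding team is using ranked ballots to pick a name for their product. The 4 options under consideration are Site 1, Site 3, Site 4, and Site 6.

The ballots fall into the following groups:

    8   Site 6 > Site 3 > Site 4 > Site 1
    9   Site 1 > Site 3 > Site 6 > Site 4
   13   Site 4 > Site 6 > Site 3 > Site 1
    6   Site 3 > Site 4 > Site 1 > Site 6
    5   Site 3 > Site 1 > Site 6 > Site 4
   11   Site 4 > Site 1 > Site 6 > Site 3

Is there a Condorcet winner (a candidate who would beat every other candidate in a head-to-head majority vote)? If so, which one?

There is no Condorcet winner

Head-to-head results (52 voters total):
Site 1 vs Site 3: Site 3 wins 32–20.
Site 1 vs Site 4: Site 4 wins 38–14.
Site 1 vs Site 6: Site 1 wins 31–21.
Site 3 vs Site 4: Site 3 wins 28–24.
Site 3 vs Site 6: Site 6 wins 32–20.
Site 4 vs Site 6: Site 4 wins 30–22.
No candidate beats all others: Site 1 beats Site 6 beats Site 3 beats Site 1, a majority cycle.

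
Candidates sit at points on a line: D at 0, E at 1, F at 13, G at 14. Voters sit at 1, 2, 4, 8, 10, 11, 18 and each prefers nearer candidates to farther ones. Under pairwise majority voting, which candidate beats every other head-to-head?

F

With single-peaked preferences on a line, the Condorcet winner is the candidate closest to the median voter.
The median voter (position 8) is closest to F at 13.
Check: F vs G — voters closer to F: 6 of 7.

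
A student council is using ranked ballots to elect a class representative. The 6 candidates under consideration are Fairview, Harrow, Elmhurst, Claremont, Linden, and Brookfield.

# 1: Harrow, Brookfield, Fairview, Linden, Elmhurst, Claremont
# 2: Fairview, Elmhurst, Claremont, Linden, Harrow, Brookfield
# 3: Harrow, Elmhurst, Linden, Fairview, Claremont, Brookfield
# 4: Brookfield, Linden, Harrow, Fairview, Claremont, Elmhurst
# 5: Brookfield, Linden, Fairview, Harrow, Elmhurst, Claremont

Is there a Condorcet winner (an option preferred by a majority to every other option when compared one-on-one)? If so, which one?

Head-to-head results (5 voters total):
Fairview vs Harrow: Harrow wins 3–2.
Fairview vs Elmhurst: Fairview wins 4–1.
Fairview vs Claremont: Fairview wins 5–0.
Fairview vs Linden: Linden wins 3–2.
Fairview vs Brookfield: Brookfield wins 3–2.
Harrow vs Elmhurst: Harrow wins 4–1.
Harrow vs Claremont: Harrow wins 4–1.
Harrow vs Linden: Linden wins 3–2.
Harrow vs Brookfield: Harrow wins 3–2.
Elmhurst vs Claremont: Elmhurst wins 4–1.
Elmhurst vs Linden: Linden wins 3–2.
Elmhurst vs Brookfield: Brookfield wins 3–2.
Claremont vs Linden: Linden wins 4–1.
Claremont vs Brookfield: Brookfield wins 3–2.
Linden vs Brookfield: Brookfield wins 3–2.
No candidate beats all others: Harrow beats Brookfield beats Linden beats Harrow, a majority cycle.

No Condorcet winner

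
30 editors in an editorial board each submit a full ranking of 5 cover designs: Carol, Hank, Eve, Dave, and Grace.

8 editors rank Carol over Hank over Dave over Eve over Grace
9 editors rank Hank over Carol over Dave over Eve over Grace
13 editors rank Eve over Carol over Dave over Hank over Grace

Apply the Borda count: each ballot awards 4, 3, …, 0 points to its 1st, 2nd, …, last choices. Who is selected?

Borda scores:
  Carol: 8·4 + 9·3 + 13·3 = 98
  Hank: 8·3 + 9·4 + 13·1 = 73
  Eve: 8·1 + 9·1 + 13·4 = 69
  Dave: 8·2 + 9·2 + 13·2 = 60
  Grace: 8·0 + 9·0 + 13·0 = 0
Carol has the highest total.

Carol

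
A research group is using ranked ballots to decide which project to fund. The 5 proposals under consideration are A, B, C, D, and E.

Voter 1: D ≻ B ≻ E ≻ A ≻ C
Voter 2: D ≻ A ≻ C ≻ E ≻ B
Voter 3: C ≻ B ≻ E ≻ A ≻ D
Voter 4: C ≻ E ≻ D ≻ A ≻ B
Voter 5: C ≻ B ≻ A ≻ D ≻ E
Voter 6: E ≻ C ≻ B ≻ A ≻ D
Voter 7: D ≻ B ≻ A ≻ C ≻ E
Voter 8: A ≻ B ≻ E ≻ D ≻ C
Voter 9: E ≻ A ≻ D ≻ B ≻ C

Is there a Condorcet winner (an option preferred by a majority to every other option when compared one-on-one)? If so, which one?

None — there is no Condorcet winner

Head-to-head results (9 voters total):
A vs B: B wins 5–4.
A vs C: A wins 5–4.
A vs D: A wins 5–4.
A vs E: E wins 5–4.
B vs C: C wins 5–4.
B vs D: D wins 5–4.
B vs E: B wins 5–4.
C vs D: D wins 5–4.
C vs E: C wins 5–4.
D vs E: E wins 5–4.
No candidate beats all others: A beats C beats B beats A, a majority cycle.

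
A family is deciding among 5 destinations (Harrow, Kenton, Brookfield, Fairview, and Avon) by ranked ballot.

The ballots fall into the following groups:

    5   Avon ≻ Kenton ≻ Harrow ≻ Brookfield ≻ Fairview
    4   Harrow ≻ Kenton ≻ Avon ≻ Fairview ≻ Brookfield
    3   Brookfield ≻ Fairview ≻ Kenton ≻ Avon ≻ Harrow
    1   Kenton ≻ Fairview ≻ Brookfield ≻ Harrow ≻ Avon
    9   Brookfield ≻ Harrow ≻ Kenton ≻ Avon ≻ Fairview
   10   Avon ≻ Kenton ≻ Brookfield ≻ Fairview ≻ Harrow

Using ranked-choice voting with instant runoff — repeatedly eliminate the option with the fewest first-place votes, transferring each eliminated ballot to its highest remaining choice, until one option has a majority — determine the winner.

Avon

Round 1: Avon 15, Brookfield 12, Harrow 4, Kenton 1, Fairview 0. Fairview has the fewest and is eliminated.
Round 2: Avon 15, Brookfield 12, Harrow 4, Kenton 1. Kenton has the fewest and is eliminated.
Round 3: Avon 15, Brookfield 13, Harrow 4. Harrow has the fewest and is eliminated.
Round 4: Avon 19, Brookfield 13. Avon has a majority.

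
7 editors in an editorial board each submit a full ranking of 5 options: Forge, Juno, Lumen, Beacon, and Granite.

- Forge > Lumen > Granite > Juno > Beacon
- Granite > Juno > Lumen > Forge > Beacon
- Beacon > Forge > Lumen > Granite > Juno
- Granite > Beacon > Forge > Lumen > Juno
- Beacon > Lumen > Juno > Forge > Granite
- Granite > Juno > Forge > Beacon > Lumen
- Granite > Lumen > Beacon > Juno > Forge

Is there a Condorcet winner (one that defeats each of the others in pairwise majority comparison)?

Yes

Head-to-head results (7 voters total):
Forge vs Juno: Juno wins 4–3.
Forge vs Lumen: Forge wins 4–3.
Forge vs Beacon: Beacon wins 4–3.
Forge vs Granite: Granite wins 4–3.
Juno vs Lumen: Lumen wins 5–2.
Juno vs Beacon: Beacon wins 4–3.
Juno vs Granite: Granite wins 6–1.
Lumen vs Beacon: Beacon wins 4–3.
Lumen vs Granite: Granite wins 4–3.
Beacon vs Granite: Granite wins 5–2.
Granite beats each rival — Forge (4–3), Juno (6–1), Lumen (4–3), Beacon (5–2) — so Granite is the Condorcet winner.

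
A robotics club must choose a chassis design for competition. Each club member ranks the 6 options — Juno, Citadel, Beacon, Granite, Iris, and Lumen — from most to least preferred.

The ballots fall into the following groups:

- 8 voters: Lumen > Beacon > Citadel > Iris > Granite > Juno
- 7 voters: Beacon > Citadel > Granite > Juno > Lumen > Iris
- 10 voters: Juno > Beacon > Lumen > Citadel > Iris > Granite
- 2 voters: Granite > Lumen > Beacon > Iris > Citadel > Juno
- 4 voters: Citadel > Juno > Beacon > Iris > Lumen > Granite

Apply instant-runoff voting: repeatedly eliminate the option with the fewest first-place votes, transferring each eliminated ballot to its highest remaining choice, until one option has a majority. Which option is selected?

Round 1: Juno 10, Lumen 8, Beacon 7, Citadel 4, Granite 2, Iris 0. Iris has the fewest and is eliminated.
Round 2: Juno 10, Lumen 8, Beacon 7, Citadel 4, Granite 2. Granite has the fewest and is eliminated.
Round 3: Juno 10, Lumen 10, Beacon 7, Citadel 4. Citadel has the fewest and is eliminated.
Round 4: Juno 14, Lumen 10, Beacon 7. Beacon has the fewest and is eliminated.
Round 5: Juno 21, Lumen 10. Juno has a majority.

Juno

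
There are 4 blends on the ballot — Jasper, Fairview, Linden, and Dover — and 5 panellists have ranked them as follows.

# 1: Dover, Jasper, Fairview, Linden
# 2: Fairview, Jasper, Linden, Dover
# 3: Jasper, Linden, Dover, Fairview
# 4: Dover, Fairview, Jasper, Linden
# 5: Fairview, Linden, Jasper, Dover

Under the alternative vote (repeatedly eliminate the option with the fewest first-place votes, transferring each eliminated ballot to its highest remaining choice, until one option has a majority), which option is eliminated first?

Round 1: Fairview 2, Dover 2, Jasper 1, Linden 0. Linden has the fewest and is eliminated.
Round 2: Fairview 2, Dover 2, Jasper 1. Jasper has the fewest and is eliminated.
Round 3: Dover 3, Fairview 2. Dover has a majority.

Linden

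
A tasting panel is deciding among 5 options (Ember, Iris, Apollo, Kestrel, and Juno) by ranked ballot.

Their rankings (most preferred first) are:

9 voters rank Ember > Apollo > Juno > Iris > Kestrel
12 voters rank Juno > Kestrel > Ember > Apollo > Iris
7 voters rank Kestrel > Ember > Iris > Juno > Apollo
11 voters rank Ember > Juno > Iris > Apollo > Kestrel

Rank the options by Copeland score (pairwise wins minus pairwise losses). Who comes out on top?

Ember

Pairwise results:
  Ember vs Iris: Ember wins 39–0.
  Ember vs Apollo: Ember wins 39–0.
  Ember vs Kestrel: Ember wins 20–19.
  Ember vs Juno: Ember wins 27–12.
  Iris vs Apollo: Apollo wins 21–18.
  Iris vs Kestrel: Iris wins 20–19.
  Iris vs Juno: Juno wins 32–7.
  Apollo vs Kestrel: Apollo wins 20–19.
  Apollo vs Juno: Juno wins 30–9.
  Kestrel vs Juno: Juno wins 32–7.
Copeland scores (wins − losses):
  Ember: 4 − 0 = 4
  Iris: 1 − 3 = -2
  Apollo: 2 − 2 = 0
  Kestrel: 0 − 4 = -4
  Juno: 3 − 1 = 2
Ember has the best Copeland score.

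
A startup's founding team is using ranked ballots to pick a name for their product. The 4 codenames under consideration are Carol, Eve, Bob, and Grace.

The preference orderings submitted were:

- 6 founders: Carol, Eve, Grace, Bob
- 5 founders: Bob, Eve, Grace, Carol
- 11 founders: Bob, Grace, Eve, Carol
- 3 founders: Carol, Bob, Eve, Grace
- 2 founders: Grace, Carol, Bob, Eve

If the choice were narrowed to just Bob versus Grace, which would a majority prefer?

Bob

Ballots ranking Bob above Grace: 5+11+3 = 19.
Ballots ranking Grace above Bob: 6+2 = 8.
Bob wins the head-to-head, 19–8.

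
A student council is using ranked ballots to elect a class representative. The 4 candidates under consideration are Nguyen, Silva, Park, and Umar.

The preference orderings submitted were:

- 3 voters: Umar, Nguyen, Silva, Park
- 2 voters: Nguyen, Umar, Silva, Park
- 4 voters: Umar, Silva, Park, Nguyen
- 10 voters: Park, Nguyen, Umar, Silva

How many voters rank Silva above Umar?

Ballots ranking Silva above Umar: 0.
Ballots ranking Umar above Silva: 3+2+4+10 = 19.
So 0 of 19 voters prefer Silva to Umar.

0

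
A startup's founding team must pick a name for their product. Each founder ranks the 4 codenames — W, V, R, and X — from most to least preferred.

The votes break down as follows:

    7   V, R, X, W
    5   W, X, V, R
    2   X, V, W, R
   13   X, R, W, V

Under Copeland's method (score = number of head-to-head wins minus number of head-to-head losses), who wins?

X

Pairwise results:
  W vs V: W wins 18–9.
  W vs R: R wins 20–7.
  W vs X: X wins 22–5.
  V vs R: V wins 14–13.
  V vs X: X wins 20–7.
  R vs X: X wins 20–7.
Copeland scores (wins − losses):
  W: 1 − 2 = -1
  V: 1 − 2 = -1
  R: 1 − 2 = -1
  X: 3 − 0 = 3
X has the best Copeland score.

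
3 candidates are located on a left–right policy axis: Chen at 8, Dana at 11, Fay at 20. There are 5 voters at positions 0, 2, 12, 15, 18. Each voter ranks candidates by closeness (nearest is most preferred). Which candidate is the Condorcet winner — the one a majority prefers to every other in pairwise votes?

Dana

With single-peaked preferences on a line, the Condorcet winner is the candidate closest to the median voter.
The median voter (position 12) is closest to Dana at 11.
Check: Dana vs Fay — voters closer to Dana: 4 of 5.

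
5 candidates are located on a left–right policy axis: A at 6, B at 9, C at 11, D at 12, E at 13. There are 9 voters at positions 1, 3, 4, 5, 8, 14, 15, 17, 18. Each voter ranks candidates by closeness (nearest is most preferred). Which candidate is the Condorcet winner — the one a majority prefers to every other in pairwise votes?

B

With single-peaked preferences on a line, the Condorcet winner is the candidate closest to the median voter.
The median voter (position 8) is closest to B at 9.
Check: B vs C — voters closer to B: 5 of 9.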